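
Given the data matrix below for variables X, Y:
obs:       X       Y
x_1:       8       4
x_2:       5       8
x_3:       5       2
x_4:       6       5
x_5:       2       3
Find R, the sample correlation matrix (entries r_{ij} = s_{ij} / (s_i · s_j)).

Step 1 — column means:
  mean(X) = (8 + 5 + 5 + 6 + 2) / 5 = 26/5 = 5.2
  mean(Y) = (4 + 8 + 2 + 5 + 3) / 5 = 22/5 = 4.4

Step 2 — sample variances and covariances s[i,j] = (1/(n-1)) · Σ_k (x_{k,i} - mean_i) · (x_{k,j} - mean_j), with n-1 = 4:
  s[X,X] = ((2.8)·(2.8) + (-0.2)·(-0.2) + (-0.2)·(-0.2) + (0.8)·(0.8) + (-3.2)·(-3.2)) / 4 = 18.8/4 = 4.7
  s[X,Y] = ((2.8)·(-0.4) + (-0.2)·(3.6) + (-0.2)·(-2.4) + (0.8)·(0.6) + (-3.2)·(-1.4)) / 4 = 3.6/4 = 0.9
  s[Y,Y] = ((-0.4)·(-0.4) + (3.6)·(3.6) + (-2.4)·(-2.4) + (0.6)·(0.6) + (-1.4)·(-1.4)) / 4 = 21.2/4 = 5.3
  Sample standard deviations s_i = √(s[i,i]):
  s(X) = √(4.7) = 2.1679
  s(Y) = √(5.3) = 2.3022

Step 3 — r_{ij} = s_{ij} / (s_i · s_j):
  r[X,X] = 1 (diagonal).
  r[X,Y] = 0.9 / (2.1679 · 2.3022) = 0.9 / 4.991 = 0.1803
  r[Y,Y] = 1 (diagonal).

R is symmetric with unit diagonal. Assembling:

R = [[1, 0.1803],
 [0.1803, 1]]


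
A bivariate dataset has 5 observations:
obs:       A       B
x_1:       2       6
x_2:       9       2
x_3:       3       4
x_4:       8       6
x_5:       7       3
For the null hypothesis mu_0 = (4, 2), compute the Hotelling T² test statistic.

Step 1 — sample mean vector:
  mean(A) = (2 + 9 + 3 + 8 + 7) / 5 = 29/5 = 5.8
  mean(B) = (6 + 2 + 4 + 6 + 3) / 5 = 21/5 = 4.2
  x̄ = (5.8, 4.2),  deviation x̄ - mu_0 = (5.8, 4.2) - (4, 2) = (1.8, 2.2).

Step 2 — sample covariance matrix, S[i,j] = (1/(n-1)) · Σ_k (x_{k,i} - mean_i) · (x_{k,j} - mean_j), divisor n-1 = 4:
  S[A,A] = ((-3.8)·(-3.8) + (3.2)·(3.2) + (-2.8)·(-2.8) + (2.2)·(2.2) + (1.2)·(1.2)) / 4 = 38.8/4 = 9.7
  S[A,B] = ((-3.8)·(1.8) + (3.2)·(-2.2) + (-2.8)·(-0.2) + (2.2)·(1.8) + (1.2)·(-1.2)) / 4 = -10.8/4 = -2.7
  S[B,B] = ((1.8)·(1.8) + (-2.2)·(-2.2) + (-0.2)·(-0.2) + (1.8)·(1.8) + (-1.2)·(-1.2)) / 4 = 12.8/4 = 3.2
  S = [[9.7, -2.7],
 [-2.7, 3.2]].

Step 3 — invert S. det(S) = 9.7·3.2 - (-2.7)² = 23.75.
  S^{-1} = (1/det) · [[d, -b], [-b, a]] = [[0.1347, 0.1137],
 [0.1137, 0.4084]].

Step 4 — quadratic form (x̄ - mu_0)^T · S^{-1} · (x̄ - mu_0):
  S^{-1} · (x̄ - mu_0) = (0.4926, 1.1032),
  (x̄ - mu_0)^T · [...] = (1.8)·(0.4926) + (2.2)·(1.1032) = 3.3137.

Step 5 — scale by n: T² = 5 · 3.3137 = 16.5684.

T² ≈ 16.5684


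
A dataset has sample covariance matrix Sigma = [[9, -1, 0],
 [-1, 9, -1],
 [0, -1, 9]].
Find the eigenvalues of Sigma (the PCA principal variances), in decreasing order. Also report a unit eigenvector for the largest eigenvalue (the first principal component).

Step 1 — characteristic polynomial p(λ) = det(λI - Sigma) = λ³ - tr·λ² + c_1·λ - det, where tr = trace, c_1 = sum of the principal 2×2 minors, det = det(Sigma):
  tr = 9 + 9 + 9 = 27,
  c_1 = (9·9 - (-1)²) + (9·9 - (0)²) + (9·9 - (-1)²) = 80 + 81 + 80 = 241,
  det = 9·(9·9 - (-1)²) - (-1)·((-1)·9 - (-1)·(0)) + (0)·((-1)·(-1) - 9·(0)) = 9·(80) - (-1)·(-9) + (0)·(1) = 711.
  So p(λ) = λ³ - 27λ² + 241λ - 711.
Step 2 — look for an integer root (rational root theorem: any rational root is an integer divisor of 711). Testing λ = 9:
  p(9) = 729 - 2187 + 2169 - 711 = 0  ✓
  Dividing out (λ - 9): p(λ) = (λ - 9)(λ² - 18λ + 79).
Step 3 — remaining eigenvalues from the quadratic λ² - 18λ + 79 = 0:
  Δ = 18² - 4·79 = 324 - 316 = 8,  λ = (18 ± √8)/2 = (18 ± 2.8284)/2 ≈ 10.4142 or 7.5858.
  Sorted: λ_1 = 10.4142,  λ_2 = 9,  λ_3 = 7.5858  (check: sum = 27 = tr ✓).

Step 4 — unit eigenvector for λ_1 ≈ 10.4142: v spans the null space of (Sigma - λ_1 I), whose rows are
  r_1 = (-1.4142, -1, 0),  r_2 = (-1, -1.4142, -1),  r_3 = (0, -1, -1.4142).
  v is orthogonal to every row, so take v ∝ r_1 × r_2 = ((-1)·(-1) - (0)·(-1.4142), (0)·(-1) - (-1.4142)·(-1), (-1.4142)·(-1.4142) - (-1)·(-1)) ≈ (1, -1.4142, 1).
  Let u = (1, -1.4142, 1).
  ||u|| = √((1)² + (-1.4142)² + (1)²) = √(4) ≈ 2,  v_1 = u/||u|| ≈ (0.5, -0.7071, 0.5) (||v_1|| = 1).

λ_1 = 10.4142,  λ_2 = 9,  λ_3 = 7.5858;  v_1 ≈ (0.5, -0.7071, 0.5)


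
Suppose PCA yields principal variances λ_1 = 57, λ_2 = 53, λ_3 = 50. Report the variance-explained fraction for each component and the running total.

Step 1 — total variance = trace(Sigma) = Σ λ_i = 57 + 53 + 50 = 160.

Step 2 — fraction explained by component i = λ_i / Σ λ:
  PC1: 57/160 = 0.3563
  PC2: 53/160 = 0.3312
  PC3: 50/160 = 0.3125

Step 3 — cumulative fraction after k components = (λ_1 + ... + λ_k) / Σ λ:
  k = 1: 57/160 = 0.3563
  k = 2: (57 + 53)/160 = 110/160 = 0.6875
  k = 3: (57 + 53 + 50)/160 = 160/160 = 1

Summary (fraction, with percent):

explained: PC1 0.3563 (35.62%), PC2 0.3312 (33.12%), PC3 0.3125 (31.25%);  cumulative: 0.3563, 0.6875, 1


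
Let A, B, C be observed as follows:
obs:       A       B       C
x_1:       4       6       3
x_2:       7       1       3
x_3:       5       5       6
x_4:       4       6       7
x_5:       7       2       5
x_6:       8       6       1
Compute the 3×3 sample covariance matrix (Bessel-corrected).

Step 1 — column means:
  mean(A) = (4 + 7 + 5 + 4 + 7 + 8) / 6 = 35/6 = 5.8333
  mean(B) = (6 + 1 + 5 + 6 + 2 + 6) / 6 = 26/6 = 4.3333
  mean(C) = (3 + 3 + 6 + 7 + 5 + 1) / 6 = 25/6 = 4.1667

Step 2 — sample covariance S[i,j] = (1/(n-1)) · Σ_k (x_{k,i} - mean_i) · (x_{k,j} - mean_j), with n-1 = 5.
  S[A,A] = ((-1.8333)·(-1.8333) + (1.1667)·(1.1667) + (-0.8333)·(-0.8333) + (-1.8333)·(-1.8333) + (1.1667)·(1.1667) + (2.1667)·(2.1667)) / 5 = 14.8333/5 = 2.9667
  S[A,B] = ((-1.8333)·(1.6667) + (1.1667)·(-3.3333) + (-0.8333)·(0.6667) + (-1.8333)·(1.6667) + (1.1667)·(-2.3333) + (2.1667)·(1.6667)) / 5 = -9.6667/5 = -1.9333
  S[A,C] = ((-1.8333)·(-1.1667) + (1.1667)·(-1.1667) + (-0.8333)·(1.8333) + (-1.8333)·(2.8333) + (1.1667)·(0.8333) + (2.1667)·(-3.1667)) / 5 = -11.8333/5 = -2.3667
  S[B,B] = ((1.6667)·(1.6667) + (-3.3333)·(-3.3333) + (0.6667)·(0.6667) + (1.6667)·(1.6667) + (-2.3333)·(-2.3333) + (1.6667)·(1.6667)) / 5 = 25.3333/5 = 5.0667
  S[B,C] = ((1.6667)·(-1.1667) + (-3.3333)·(-1.1667) + (0.6667)·(1.8333) + (1.6667)·(2.8333) + (-2.3333)·(0.8333) + (1.6667)·(-3.1667)) / 5 = 0.6667/5 = 0.1333
  S[C,C] = ((-1.1667)·(-1.1667) + (-1.1667)·(-1.1667) + (1.8333)·(1.8333) + (2.8333)·(2.8333) + (0.8333)·(0.8333) + (-3.1667)·(-3.1667)) / 5 = 24.8333/5 = 4.9667

S is symmetric (S[j,i] = S[i,j]). Assembling:

S = [[2.9667, -1.9333, -2.3667],
 [-1.9333, 5.0667, 0.1333],
 [-2.3667, 0.1333, 4.9667]]


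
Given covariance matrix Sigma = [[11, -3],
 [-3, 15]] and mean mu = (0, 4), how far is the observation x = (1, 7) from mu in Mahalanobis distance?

Step 1 — centre the observation: (x - mu) = (1, 3).

Step 2 — invert Sigma. det(Sigma) = 11·15 - (-3)² = 156.
  Sigma^{-1} = (1/det) · [[d, -b], [-b, a]] = [[0.0962, 0.0192],
 [0.0192, 0.0705]].

Step 3 — form the quadratic (x - mu)^T · Sigma^{-1} · (x - mu):
  Sigma^{-1} · (x - mu) = (0.1538, 0.2308).
  (x - mu)^T · [Sigma^{-1} · (x - mu)] = (1)·(0.1538) + (3)·(0.2308) = 0.8462.

Step 4 — take square root: d = √(0.8462) ≈ 0.9199.

d(x, mu) = √(0.8462) ≈ 0.9199


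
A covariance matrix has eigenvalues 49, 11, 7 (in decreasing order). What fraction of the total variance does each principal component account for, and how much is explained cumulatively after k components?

Step 1 — total variance = trace(Sigma) = Σ λ_i = 49 + 11 + 7 = 67.

Step 2 — fraction explained by component i = λ_i / Σ λ:
  PC1: 49/67 = 0.7313
  PC2: 11/67 = 0.1642
  PC3: 7/67 = 0.1045

Step 3 — cumulative fraction after k components = (λ_1 + ... + λ_k) / Σ λ:
  k = 1: 49/67 = 0.7313
  k = 2: (49 + 11)/67 = 60/67 = 0.8955
  k = 3: (49 + 11 + 7)/67 = 67/67 = 1

Summary (fraction, with percent):

explained: PC1 0.7313 (73.13%), PC2 0.1642 (16.42%), PC3 0.1045 (10.45%);  cumulative: 0.7313, 0.8955, 1


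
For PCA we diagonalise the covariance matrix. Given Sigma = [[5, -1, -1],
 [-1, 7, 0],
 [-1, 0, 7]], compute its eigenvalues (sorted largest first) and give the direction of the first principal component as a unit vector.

Step 1 — characteristic polynomial p(λ) = det(λI - Sigma) = λ³ - tr·λ² + c_1·λ - det, where tr = trace, c_1 = sum of the principal 2×2 minors, det = det(Sigma):
  tr = 5 + 7 + 7 = 19,
  c_1 = (5·7 - (-1)²) + (5·7 - (-1)²) + (7·7 - (0)²) = 34 + 34 + 49 = 117,
  det = 5·(7·7 - (0)²) - (-1)·((-1)·7 - (0)·(-1)) + (-1)·((-1)·(0) - 7·(-1)) = 5·(49) - (-1)·(-7) + (-1)·(7) = 231.
  So p(λ) = λ³ - 19λ² + 117λ - 231.
Step 2 — look for an integer root (rational root theorem: any rational root is an integer divisor of 231). Testing λ = 7:
  p(7) = 343 - 931 + 819 - 231 = 0  ✓
  Dividing out (λ - 7): p(λ) = (λ - 7)(λ² - 12λ + 33).
Step 3 — remaining eigenvalues from the quadratic λ² - 12λ + 33 = 0:
  Δ = 12² - 4·33 = 144 - 132 = 12,  λ = (12 ± √12)/2 = (12 ± 3.4641)/2 ≈ 7.7321 or 4.2679.
  Sorted: λ_1 = 7.7321,  λ_2 = 7,  λ_3 = 4.2679  (check: sum = 19 = tr ✓).

Step 4 — unit eigenvector for λ_1 ≈ 7.7321: v spans the null space of (Sigma - λ_1 I), whose rows are
  r_1 = (-2.7321, -1, -1),  r_2 = (-1, -0.7321, 0),  r_3 = (-1, 0, -0.7321).
  v is orthogonal to every row, so take v ∝ r_1 × r_2 = ((-1)·(0) - (-1)·(-0.7321), (-1)·(-1) - (-2.7321)·(0), (-2.7321)·(-0.7321) - (-1)·(-1)) ≈ (-0.7321, 1, 1).
  Rescale (multiply by -1 so the first nonzero entry is positive): u = (0.7321, -1, -1).
  ||u|| = √((0.7321)² + (-1)² + (-1)²) = √(2.5359) ≈ 1.5925,  v_1 = u/||u|| ≈ (0.4597, -0.628, -0.628) (||v_1|| = 1).

λ_1 = 7.7321,  λ_2 = 7,  λ_3 = 4.2679;  v_1 ≈ (0.4597, -0.628, -0.628)


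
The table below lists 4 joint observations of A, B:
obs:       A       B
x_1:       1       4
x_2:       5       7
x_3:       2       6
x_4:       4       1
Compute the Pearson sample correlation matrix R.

Step 1 — column means:
  mean(A) = (1 + 5 + 2 + 4) / 4 = 12/4 = 3
  mean(B) = (4 + 7 + 6 + 1) / 4 = 18/4 = 4.5

Step 2 — sample variances and covariances s[i,j] = (1/(n-1)) · Σ_k (x_{k,i} - mean_i) · (x_{k,j} - mean_j), with n-1 = 3:
  s[A,A] = ((-2)·(-2) + (2)·(2) + (-1)·(-1) + (1)·(1)) / 3 = 10/3 = 3.3333
  s[A,B] = ((-2)·(-0.5) + (2)·(2.5) + (-1)·(1.5) + (1)·(-3.5)) / 3 = 1/3 = 0.3333
  s[B,B] = ((-0.5)·(-0.5) + (2.5)·(2.5) + (1.5)·(1.5) + (-3.5)·(-3.5)) / 3 = 21/3 = 7
  Sample standard deviations s_i = √(s[i,i]):
  s(A) = √(3.3333) = 1.8257
  s(B) = √(7) = 2.6458

Step 3 — r_{ij} = s_{ij} / (s_i · s_j):
  r[A,A] = 1 (diagonal).
  r[A,B] = 0.3333 / (1.8257 · 2.6458) = 0.3333 / 4.8305 = 0.069
  r[B,B] = 1 (diagonal).

R is symmetric with unit diagonal. Assembling:

R = [[1, 0.069],
 [0.069, 1]]


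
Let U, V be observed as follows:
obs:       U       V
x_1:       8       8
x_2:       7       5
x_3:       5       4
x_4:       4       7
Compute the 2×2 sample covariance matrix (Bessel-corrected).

Step 1 — column means:
  mean(U) = (8 + 7 + 5 + 4) / 4 = 24/4 = 6
  mean(V) = (8 + 5 + 4 + 7) / 4 = 24/4 = 6

Step 2 — sample covariance S[i,j] = (1/(n-1)) · Σ_k (x_{k,i} - mean_i) · (x_{k,j} - mean_j), with n-1 = 3.
  S[U,U] = ((2)·(2) + (1)·(1) + (-1)·(-1) + (-2)·(-2)) / 3 = 10/3 = 3.3333
  S[U,V] = ((2)·(2) + (1)·(-1) + (-1)·(-2) + (-2)·(1)) / 3 = 3/3 = 1
  S[V,V] = ((2)·(2) + (-1)·(-1) + (-2)·(-2) + (1)·(1)) / 3 = 10/3 = 3.3333

S is symmetric (S[j,i] = S[i,j]). Assembling:

S = [[3.3333, 1],
 [1, 3.3333]]


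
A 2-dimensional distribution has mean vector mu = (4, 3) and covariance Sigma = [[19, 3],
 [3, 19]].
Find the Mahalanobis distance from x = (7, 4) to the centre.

Step 1 — centre the observation: (x - mu) = (3, 1).

Step 2 — invert Sigma. det(Sigma) = 19·19 - (3)² = 352.
  Sigma^{-1} = (1/det) · [[d, -b], [-b, a]] = [[0.054, -0.0085],
 [-0.0085, 0.054]].

Step 3 — form the quadratic (x - mu)^T · Sigma^{-1} · (x - mu):
  Sigma^{-1} · (x - mu) = (0.1534, 0.0284).
  (x - mu)^T · [Sigma^{-1} · (x - mu)] = (3)·(0.1534) + (1)·(0.0284) = 0.4886.

Step 4 — take square root: d = √(0.4886) ≈ 0.699.

d(x, mu) = √(0.4886) ≈ 0.699


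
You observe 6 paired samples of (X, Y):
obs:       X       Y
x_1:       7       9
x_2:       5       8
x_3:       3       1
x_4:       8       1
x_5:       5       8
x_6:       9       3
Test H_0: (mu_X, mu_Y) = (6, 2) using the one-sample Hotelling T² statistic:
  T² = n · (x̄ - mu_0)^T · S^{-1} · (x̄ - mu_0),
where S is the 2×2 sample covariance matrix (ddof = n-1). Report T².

Step 1 — sample mean vector:
  mean(X) = (7 + 5 + 3 + 8 + 5 + 9) / 6 = 37/6 = 6.1667
  mean(Y) = (9 + 8 + 1 + 1 + 8 + 3) / 6 = 30/6 = 5
  x̄ = (6.1667, 5),  deviation x̄ - mu_0 = (6.1667, 5) - (6, 2) = (0.1667, 3).

Step 2 — sample covariance matrix, S[i,j] = (1/(n-1)) · Σ_k (x_{k,i} - mean_i) · (x_{k,j} - mean_j), divisor n-1 = 5:
  S[X,X] = ((0.8333)·(0.8333) + (-1.1667)·(-1.1667) + (-3.1667)·(-3.1667) + (1.8333)·(1.8333) + (-1.1667)·(-1.1667) + (2.8333)·(2.8333)) / 5 = 24.8333/5 = 4.9667
  S[X,Y] = ((0.8333)·(4) + (-1.1667)·(3) + (-3.1667)·(-4) + (1.8333)·(-4) + (-1.1667)·(3) + (2.8333)·(-2)) / 5 = -4/5 = -0.8
  S[Y,Y] = ((4)·(4) + (3)·(3) + (-4)·(-4) + (-4)·(-4) + (3)·(3) + (-2)·(-2)) / 5 = 70/5 = 14
  S = [[4.9667, -0.8],
 [-0.8, 14]].

Step 3 — invert S. det(S) = 4.9667·14 - (-0.8)² = 68.8933.
  S^{-1} = (1/det) · [[d, -b], [-b, a]] = [[0.2032, 0.0116],
 [0.0116, 0.0721]].

Step 4 — quadratic form (x̄ - mu_0)^T · S^{-1} · (x̄ - mu_0):
  S^{-1} · (x̄ - mu_0) = (0.0687, 0.2182),
  (x̄ - mu_0)^T · [...] = (0.1667)·(0.0687) + (3)·(0.2182) = 0.6661.

Step 5 — scale by n: T² = 6 · 0.6661 = 3.9965.

T² ≈ 3.9965


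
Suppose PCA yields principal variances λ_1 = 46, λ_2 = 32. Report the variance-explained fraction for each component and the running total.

Step 1 — total variance = trace(Sigma) = Σ λ_i = 46 + 32 = 78.

Step 2 — fraction explained by component i = λ_i / Σ λ:
  PC1: 46/78 = 0.5897
  PC2: 32/78 = 0.4103

Step 3 — cumulative fraction after k components = (λ_1 + ... + λ_k) / Σ λ:
  k = 1: 46/78 = 0.5897
  k = 2: (46 + 32)/78 = 78/78 = 1

Summary (fraction, with percent):

explained: PC1 0.5897 (58.97%), PC2 0.4103 (41.03%);  cumulative: 0.5897, 1


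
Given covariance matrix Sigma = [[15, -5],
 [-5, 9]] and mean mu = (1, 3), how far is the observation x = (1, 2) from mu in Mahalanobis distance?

Step 1 — centre the observation: (x - mu) = (0, -1).

Step 2 — invert Sigma. det(Sigma) = 15·9 - (-5)² = 110.
  Sigma^{-1} = (1/det) · [[d, -b], [-b, a]] = [[0.0818, 0.0455],
 [0.0455, 0.1364]].

Step 3 — form the quadratic (x - mu)^T · Sigma^{-1} · (x - mu):
  Sigma^{-1} · (x - mu) = (-0.0455, -0.1364).
  (x - mu)^T · [Sigma^{-1} · (x - mu)] = (0)·(-0.0455) + (-1)·(-0.1364) = 0.1364.

Step 4 — take square root: d = √(0.1364) ≈ 0.3693.

d(x, mu) = √(0.1364) ≈ 0.3693


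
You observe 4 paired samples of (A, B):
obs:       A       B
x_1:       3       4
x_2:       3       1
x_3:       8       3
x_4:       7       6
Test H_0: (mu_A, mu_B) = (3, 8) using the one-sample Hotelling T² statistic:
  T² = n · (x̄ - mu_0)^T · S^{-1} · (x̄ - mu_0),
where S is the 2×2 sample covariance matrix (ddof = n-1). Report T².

Step 1 — sample mean vector:
  mean(A) = (3 + 3 + 8 + 7) / 4 = 21/4 = 5.25
  mean(B) = (4 + 1 + 3 + 6) / 4 = 14/4 = 3.5
  x̄ = (5.25, 3.5),  deviation x̄ - mu_0 = (5.25, 3.5) - (3, 8) = (2.25, -4.5).

Step 2 — sample covariance matrix, S[i,j] = (1/(n-1)) · Σ_k (x_{k,i} - mean_i) · (x_{k,j} - mean_j), divisor n-1 = 3:
  S[A,A] = ((-2.25)·(-2.25) + (-2.25)·(-2.25) + (2.75)·(2.75) + (1.75)·(1.75)) / 3 = 20.75/3 = 6.9167
  S[A,B] = ((-2.25)·(0.5) + (-2.25)·(-2.5) + (2.75)·(-0.5) + (1.75)·(2.5)) / 3 = 7.5/3 = 2.5
  S[B,B] = ((0.5)·(0.5) + (-2.5)·(-2.5) + (-0.5)·(-0.5) + (2.5)·(2.5)) / 3 = 13/3 = 4.3333
  S = [[6.9167, 2.5],
 [2.5, 4.3333]].

Step 3 — invert S. det(S) = 6.9167·4.3333 - (2.5)² = 23.7222.
  S^{-1} = (1/det) · [[d, -b], [-b, a]] = [[0.1827, -0.1054],
 [-0.1054, 0.2916]].

Step 4 — quadratic form (x̄ - mu_0)^T · S^{-1} · (x̄ - mu_0):
  S^{-1} · (x̄ - mu_0) = (0.8852, -1.5492),
  (x̄ - mu_0)^T · [...] = (2.25)·(0.8852) + (-4.5)·(-1.5492) = 8.9631.

Step 5 — scale by n: T² = 4 · 8.9631 = 35.8525.

T² ≈ 35.8525


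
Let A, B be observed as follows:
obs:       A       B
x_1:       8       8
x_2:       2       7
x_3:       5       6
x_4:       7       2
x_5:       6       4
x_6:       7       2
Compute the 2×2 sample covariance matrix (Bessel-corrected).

Step 1 — column means:
  mean(A) = (8 + 2 + 5 + 7 + 6 + 7) / 6 = 35/6 = 5.8333
  mean(B) = (8 + 7 + 6 + 2 + 4 + 2) / 6 = 29/6 = 4.8333

Step 2 — sample covariance S[i,j] = (1/(n-1)) · Σ_k (x_{k,i} - mean_i) · (x_{k,j} - mean_j), with n-1 = 5.
  S[A,A] = ((2.1667)·(2.1667) + (-3.8333)·(-3.8333) + (-0.8333)·(-0.8333) + (1.1667)·(1.1667) + (0.1667)·(0.1667) + (1.1667)·(1.1667)) / 5 = 22.8333/5 = 4.5667
  S[A,B] = ((2.1667)·(3.1667) + (-3.8333)·(2.1667) + (-0.8333)·(1.1667) + (1.1667)·(-2.8333) + (0.1667)·(-0.8333) + (1.1667)·(-2.8333)) / 5 = -9.1667/5 = -1.8333
  S[B,B] = ((3.1667)·(3.1667) + (2.1667)·(2.1667) + (1.1667)·(1.1667) + (-2.8333)·(-2.8333) + (-0.8333)·(-0.8333) + (-2.8333)·(-2.8333)) / 5 = 32.8333/5 = 6.5667

S is symmetric (S[j,i] = S[i,j]). Assembling:

S = [[4.5667, -1.8333],
 [-1.8333, 6.5667]]


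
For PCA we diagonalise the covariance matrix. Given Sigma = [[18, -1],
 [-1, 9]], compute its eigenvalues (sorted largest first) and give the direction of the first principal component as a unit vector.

Step 1 — characteristic polynomial of 2×2 Sigma:
  det(Sigma - λI) = λ² - trace · λ + det = 0.
  trace = 18 + 9 = 27, det = 18·9 - (-1)² = 161.
Step 2 — discriminant:
  Δ = trace² - 4·det = 729 - 644 = 85.
Step 3 — eigenvalues:
  λ = (trace ± √Δ)/2 = (27 ± 9.2195)/2,
  λ_1 = 18.1098,  λ_2 = 8.8902.

Step 4 — unit eigenvector for λ_1: solve (Sigma - λ_1 I)v = 0. First row:
  (18 - 18.1098)·v_x + (-1)·v_y = 0, i.e. (-0.1098)·v_x + (-1)·v_y = 0,
  so v ∝ (b, λ_1 - a) = (-1, 0.1098); multiply by -1 so the first entry is positive: u = (1, -0.1098).
  ||u|| = √((1)² + (-0.1098)²) = √(1.012) ≈ 1.006,
  v_1 = u/||u|| ≈ (0.994, -0.1091) (||v_1|| = 1).

λ_1 = 18.1098,  λ_2 = 8.8902;  v_1 ≈ (0.994, -0.1091)


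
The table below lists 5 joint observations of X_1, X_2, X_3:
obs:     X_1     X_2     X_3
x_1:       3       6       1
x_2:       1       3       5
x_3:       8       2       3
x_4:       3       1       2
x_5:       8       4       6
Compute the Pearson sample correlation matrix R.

Step 1 — column means:
  mean(X_1) = (3 + 1 + 8 + 3 + 8) / 5 = 23/5 = 4.6
  mean(X_2) = (6 + 3 + 2 + 1 + 4) / 5 = 16/5 = 3.2
  mean(X_3) = (1 + 5 + 3 + 2 + 6) / 5 = 17/5 = 3.4

Step 2 — sample variances and covariances s[i,j] = (1/(n-1)) · Σ_k (x_{k,i} - mean_i) · (x_{k,j} - mean_j), with n-1 = 4:
  s[X_1,X_1] = ((-1.6)·(-1.6) + (-3.6)·(-3.6) + (3.4)·(3.4) + (-1.6)·(-1.6) + (3.4)·(3.4)) / 4 = 41.2/4 = 10.3
  s[X_1,X_2] = ((-1.6)·(2.8) + (-3.6)·(-0.2) + (3.4)·(-1.2) + (-1.6)·(-2.2) + (3.4)·(0.8)) / 4 = -1.6/4 = -0.4
  s[X_1,X_3] = ((-1.6)·(-2.4) + (-3.6)·(1.6) + (3.4)·(-0.4) + (-1.6)·(-1.4) + (3.4)·(2.6)) / 4 = 7.8/4 = 1.95
  s[X_2,X_2] = ((2.8)·(2.8) + (-0.2)·(-0.2) + (-1.2)·(-1.2) + (-2.2)·(-2.2) + (0.8)·(0.8)) / 4 = 14.8/4 = 3.7
  s[X_2,X_3] = ((2.8)·(-2.4) + (-0.2)·(1.6) + (-1.2)·(-0.4) + (-2.2)·(-1.4) + (0.8)·(2.6)) / 4 = -1.4/4 = -0.35
  s[X_3,X_3] = ((-2.4)·(-2.4) + (1.6)·(1.6) + (-0.4)·(-0.4) + (-1.4)·(-1.4) + (2.6)·(2.6)) / 4 = 17.2/4 = 4.3
  Sample standard deviations s_i = √(s[i,i]):
  s(X_1) = √(10.3) = 3.2094
  s(X_2) = √(3.7) = 1.9235
  s(X_3) = √(4.3) = 2.0736

Step 3 — r_{ij} = s_{ij} / (s_i · s_j):
  r[X_1,X_1] = 1 (diagonal).
  r[X_1,X_2] = -0.4 / (3.2094 · 1.9235) = -0.4 / 6.1733 = -0.0648
  r[X_1,X_3] = 1.95 / (3.2094 · 2.0736) = 1.95 / 6.6551 = 0.293
  r[X_2,X_2] = 1 (diagonal).
  r[X_2,X_3] = -0.35 / (1.9235 · 2.0736) = -0.35 / 3.9887 = -0.0877
  r[X_3,X_3] = 1 (diagonal).

R is symmetric with unit diagonal. Assembling:

R = [[1, -0.0648, 0.293],
 [-0.0648, 1, -0.0877],
 [0.293, -0.0877, 1]]


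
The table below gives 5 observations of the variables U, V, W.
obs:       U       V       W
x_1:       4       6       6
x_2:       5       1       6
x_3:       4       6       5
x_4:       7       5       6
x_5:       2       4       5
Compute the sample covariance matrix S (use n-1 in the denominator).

Step 1 — column means:
  mean(U) = (4 + 5 + 4 + 7 + 2) / 5 = 22/5 = 4.4
  mean(V) = (6 + 1 + 6 + 5 + 4) / 5 = 22/5 = 4.4
  mean(W) = (6 + 6 + 5 + 6 + 5) / 5 = 28/5 = 5.6

Step 2 — sample covariance S[i,j] = (1/(n-1)) · Σ_k (x_{k,i} - mean_i) · (x_{k,j} - mean_j), with n-1 = 4.
  S[U,U] = ((-0.4)·(-0.4) + (0.6)·(0.6) + (-0.4)·(-0.4) + (2.6)·(2.6) + (-2.4)·(-2.4)) / 4 = 13.2/4 = 3.3
  S[U,V] = ((-0.4)·(1.6) + (0.6)·(-3.4) + (-0.4)·(1.6) + (2.6)·(0.6) + (-2.4)·(-0.4)) / 4 = -0.8/4 = -0.2
  S[U,W] = ((-0.4)·(0.4) + (0.6)·(0.4) + (-0.4)·(-0.6) + (2.6)·(0.4) + (-2.4)·(-0.6)) / 4 = 2.8/4 = 0.7
  S[V,V] = ((1.6)·(1.6) + (-3.4)·(-3.4) + (1.6)·(1.6) + (0.6)·(0.6) + (-0.4)·(-0.4)) / 4 = 17.2/4 = 4.3
  S[V,W] = ((1.6)·(0.4) + (-3.4)·(0.4) + (1.6)·(-0.6) + (0.6)·(0.4) + (-0.4)·(-0.6)) / 4 = -1.2/4 = -0.3
  S[W,W] = ((0.4)·(0.4) + (0.4)·(0.4) + (-0.6)·(-0.6) + (0.4)·(0.4) + (-0.6)·(-0.6)) / 4 = 1.2/4 = 0.3

S is symmetric (S[j,i] = S[i,j]). Assembling:

S = [[3.3, -0.2, 0.7],
 [-0.2, 4.3, -0.3],
 [0.7, -0.3, 0.3]]


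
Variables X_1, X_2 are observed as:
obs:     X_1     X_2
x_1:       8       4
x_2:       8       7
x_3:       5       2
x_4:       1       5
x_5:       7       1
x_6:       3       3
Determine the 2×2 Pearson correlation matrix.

Step 1 — column means:
  mean(X_1) = (8 + 8 + 5 + 1 + 7 + 3) / 6 = 32/6 = 5.3333
  mean(X_2) = (4 + 7 + 2 + 5 + 1 + 3) / 6 = 22/6 = 3.6667

Step 2 — sample variances and covariances s[i,j] = (1/(n-1)) · Σ_k (x_{k,i} - mean_i) · (x_{k,j} - mean_j), with n-1 = 5:
  s[X_1,X_1] = ((2.6667)·(2.6667) + (2.6667)·(2.6667) + (-0.3333)·(-0.3333) + (-4.3333)·(-4.3333) + (1.6667)·(1.6667) + (-2.3333)·(-2.3333)) / 5 = 41.3333/5 = 8.2667
  s[X_1,X_2] = ((2.6667)·(0.3333) + (2.6667)·(3.3333) + (-0.3333)·(-1.6667) + (-4.3333)·(1.3333) + (1.6667)·(-2.6667) + (-2.3333)·(-0.6667)) / 5 = 1.6667/5 = 0.3333
  s[X_2,X_2] = ((0.3333)·(0.3333) + (3.3333)·(3.3333) + (-1.6667)·(-1.6667) + (1.3333)·(1.3333) + (-2.6667)·(-2.6667) + (-0.6667)·(-0.6667)) / 5 = 23.3333/5 = 4.6667
  Sample standard deviations s_i = √(s[i,i]):
  s(X_1) = √(8.2667) = 2.8752
  s(X_2) = √(4.6667) = 2.1602

Step 3 — r_{ij} = s_{ij} / (s_i · s_j):
  r[X_1,X_1] = 1 (diagonal).
  r[X_1,X_2] = 0.3333 / (2.8752 · 2.1602) = 0.3333 / 6.2111 = 0.0537
  r[X_2,X_2] = 1 (diagonal).

R is symmetric with unit diagonal. Assembling:

R = [[1, 0.0537],
 [0.0537, 1]]


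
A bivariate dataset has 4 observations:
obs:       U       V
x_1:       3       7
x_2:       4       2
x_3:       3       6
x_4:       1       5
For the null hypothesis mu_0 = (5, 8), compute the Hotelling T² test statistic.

Step 1 — sample mean vector:
  mean(U) = (3 + 4 + 3 + 1) / 4 = 11/4 = 2.75
  mean(V) = (7 + 2 + 6 + 5) / 4 = 20/4 = 5
  x̄ = (2.75, 5),  deviation x̄ - mu_0 = (2.75, 5) - (5, 8) = (-2.25, -3).

Step 2 — sample covariance matrix, S[i,j] = (1/(n-1)) · Σ_k (x_{k,i} - mean_i) · (x_{k,j} - mean_j), divisor n-1 = 3:
  S[U,U] = ((0.25)·(0.25) + (1.25)·(1.25) + (0.25)·(0.25) + (-1.75)·(-1.75)) / 3 = 4.75/3 = 1.5833
  S[U,V] = ((0.25)·(2) + (1.25)·(-3) + (0.25)·(1) + (-1.75)·(0)) / 3 = -3/3 = -1
  S[V,V] = ((2)·(2) + (-3)·(-3) + (1)·(1) + (0)·(0)) / 3 = 14/3 = 4.6667
  S = [[1.5833, -1],
 [-1, 4.6667]].

Step 3 — invert S. det(S) = 1.5833·4.6667 - (-1)² = 6.3889.
  S^{-1} = (1/det) · [[d, -b], [-b, a]] = [[0.7304, 0.1565],
 [0.1565, 0.2478]].

Step 4 — quadratic form (x̄ - mu_0)^T · S^{-1} · (x̄ - mu_0):
  S^{-1} · (x̄ - mu_0) = (-2.113, -1.0957),
  (x̄ - mu_0)^T · [...] = (-2.25)·(-2.113) + (-3)·(-1.0957) = 8.0413.

Step 5 — scale by n: T² = 4 · 8.0413 = 32.1652.

T² ≈ 32.1652


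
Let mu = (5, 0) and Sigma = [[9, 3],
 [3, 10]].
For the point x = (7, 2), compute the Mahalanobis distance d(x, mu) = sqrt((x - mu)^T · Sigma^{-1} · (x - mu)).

Step 1 — centre the observation: (x - mu) = (2, 2).

Step 2 — invert Sigma. det(Sigma) = 9·10 - (3)² = 81.
  Sigma^{-1} = (1/det) · [[d, -b], [-b, a]] = [[0.1235, -0.037],
 [-0.037, 0.1111]].

Step 3 — form the quadratic (x - mu)^T · Sigma^{-1} · (x - mu):
  Sigma^{-1} · (x - mu) = (0.1728, 0.1481).
  (x - mu)^T · [Sigma^{-1} · (x - mu)] = (2)·(0.1728) + (2)·(0.1481) = 0.642.

Step 4 — take square root: d = √(0.642) ≈ 0.8012.

d(x, mu) = √(0.642) ≈ 0.8012


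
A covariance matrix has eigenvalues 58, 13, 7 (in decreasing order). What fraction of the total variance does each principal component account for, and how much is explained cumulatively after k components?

Step 1 — total variance = trace(Sigma) = Σ λ_i = 58 + 13 + 7 = 78.

Step 2 — fraction explained by component i = λ_i / Σ λ:
  PC1: 58/78 = 0.7436
  PC2: 13/78 = 0.1667
  PC3: 7/78 = 0.0897

Step 3 — cumulative fraction after k components = (λ_1 + ... + λ_k) / Σ λ:
  k = 1: 58/78 = 0.7436
  k = 2: (58 + 13)/78 = 71/78 = 0.9103
  k = 3: (58 + 13 + 7)/78 = 78/78 = 1

Summary (fraction, with percent):

explained: PC1 0.7436 (74.36%), PC2 0.1667 (16.67%), PC3 0.0897 (8.97%);  cumulative: 0.7436, 0.9103, 1


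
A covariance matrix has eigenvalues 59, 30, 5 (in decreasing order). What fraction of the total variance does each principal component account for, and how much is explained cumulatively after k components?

Step 1 — total variance = trace(Sigma) = Σ λ_i = 59 + 30 + 5 = 94.

Step 2 — fraction explained by component i = λ_i / Σ λ:
  PC1: 59/94 = 0.6277
  PC2: 30/94 = 0.3191
  PC3: 5/94 = 0.0532

Step 3 — cumulative fraction after k components = (λ_1 + ... + λ_k) / Σ λ:
  k = 1: 59/94 = 0.6277
  k = 2: (59 + 30)/94 = 89/94 = 0.9468
  k = 3: (59 + 30 + 5)/94 = 94/94 = 1

Summary (fraction, with percent):

explained: PC1 0.6277 (62.77%), PC2 0.3191 (31.91%), PC3 0.0532 (5.32%);  cumulative: 0.6277, 0.9468, 1


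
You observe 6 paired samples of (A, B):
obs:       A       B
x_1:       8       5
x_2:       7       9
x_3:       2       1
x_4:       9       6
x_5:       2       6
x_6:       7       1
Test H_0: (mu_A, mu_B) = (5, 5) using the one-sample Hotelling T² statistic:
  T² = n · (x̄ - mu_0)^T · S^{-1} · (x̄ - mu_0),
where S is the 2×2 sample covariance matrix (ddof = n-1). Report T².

Step 1 — sample mean vector:
  mean(A) = (8 + 7 + 2 + 9 + 2 + 7) / 6 = 35/6 = 5.8333
  mean(B) = (5 + 9 + 1 + 6 + 6 + 1) / 6 = 28/6 = 4.6667
  x̄ = (5.8333, 4.6667),  deviation x̄ - mu_0 = (5.8333, 4.6667) - (5, 5) = (0.8333, -0.3333).

Step 2 — sample covariance matrix, S[i,j] = (1/(n-1)) · Σ_k (x_{k,i} - mean_i) · (x_{k,j} - mean_j), divisor n-1 = 5:
  S[A,A] = ((2.1667)·(2.1667) + (1.1667)·(1.1667) + (-3.8333)·(-3.8333) + (3.1667)·(3.1667) + (-3.8333)·(-3.8333) + (1.1667)·(1.1667)) / 5 = 46.8333/5 = 9.3667
  S[A,B] = ((2.1667)·(0.3333) + (1.1667)·(4.3333) + (-3.8333)·(-3.6667) + (3.1667)·(1.3333) + (-3.8333)·(1.3333) + (1.1667)·(-3.6667)) / 5 = 14.6667/5 = 2.9333
  S[B,B] = ((0.3333)·(0.3333) + (4.3333)·(4.3333) + (-3.6667)·(-3.6667) + (1.3333)·(1.3333) + (1.3333)·(1.3333) + (-3.6667)·(-3.6667)) / 5 = 49.3333/5 = 9.8667
  S = [[9.3667, 2.9333],
 [2.9333, 9.8667]].

Step 3 — invert S. det(S) = 9.3667·9.8667 - (2.9333)² = 83.8133.
  S^{-1} = (1/det) · [[d, -b], [-b, a]] = [[0.1177, -0.035],
 [-0.035, 0.1118]].

Step 4 — quadratic form (x̄ - mu_0)^T · S^{-1} · (x̄ - mu_0):
  S^{-1} · (x̄ - mu_0) = (0.1098, -0.0664),
  (x̄ - mu_0)^T · [...] = (0.8333)·(0.1098) + (-0.3333)·(-0.0664) = 0.1136.

Step 5 — scale by n: T² = 6 · 0.1136 = 0.6817.

T² ≈ 0.6817


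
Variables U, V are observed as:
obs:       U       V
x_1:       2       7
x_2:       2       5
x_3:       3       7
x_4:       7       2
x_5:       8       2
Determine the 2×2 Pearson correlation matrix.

Step 1 — column means:
  mean(U) = (2 + 2 + 3 + 7 + 8) / 5 = 22/5 = 4.4
  mean(V) = (7 + 5 + 7 + 2 + 2) / 5 = 23/5 = 4.6

Step 2 — sample variances and covariances s[i,j] = (1/(n-1)) · Σ_k (x_{k,i} - mean_i) · (x_{k,j} - mean_j), with n-1 = 4:
  s[U,U] = ((-2.4)·(-2.4) + (-2.4)·(-2.4) + (-1.4)·(-1.4) + (2.6)·(2.6) + (3.6)·(3.6)) / 4 = 33.2/4 = 8.3
  s[U,V] = ((-2.4)·(2.4) + (-2.4)·(0.4) + (-1.4)·(2.4) + (2.6)·(-2.6) + (3.6)·(-2.6)) / 4 = -26.2/4 = -6.55
  s[V,V] = ((2.4)·(2.4) + (0.4)·(0.4) + (2.4)·(2.4) + (-2.6)·(-2.6) + (-2.6)·(-2.6)) / 4 = 25.2/4 = 6.3
  Sample standard deviations s_i = √(s[i,i]):
  s(U) = √(8.3) = 2.881
  s(V) = √(6.3) = 2.51

Step 3 — r_{ij} = s_{ij} / (s_i · s_j):
  r[U,U] = 1 (diagonal).
  r[U,V] = -6.55 / (2.881 · 2.51) = -6.55 / 7.2312 = -0.9058
  r[V,V] = 1 (diagonal).

R is symmetric with unit diagonal. Assembling:

R = [[1, -0.9058],
 [-0.9058, 1]]


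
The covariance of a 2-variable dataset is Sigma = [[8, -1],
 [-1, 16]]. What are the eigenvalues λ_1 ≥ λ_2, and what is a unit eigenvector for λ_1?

Step 1 — characteristic polynomial of 2×2 Sigma:
  det(Sigma - λI) = λ² - trace · λ + det = 0.
  trace = 8 + 16 = 24, det = 8·16 - (-1)² = 127.
Step 2 — discriminant:
  Δ = trace² - 4·det = 576 - 508 = 68.
Step 3 — eigenvalues:
  λ = (trace ± √Δ)/2 = (24 ± 8.2462)/2,
  λ_1 = 16.1231,  λ_2 = 7.8769.

Step 4 — unit eigenvector for λ_1: solve (Sigma - λ_1 I)v = 0. First row:
  (8 - 16.1231)·v_x + (-1)·v_y = 0, i.e. (-8.1231)·v_x + (-1)·v_y = 0,
  so v ∝ (b, λ_1 - a) = (-1, 8.1231); multiply by -1 so the first entry is positive: u = (1, -8.1231).
  ||u|| = √((1)² + (-8.1231)²) = √(66.9848) ≈ 8.1844,
  v_1 = u/||u|| ≈ (0.1222, -0.9925) (||v_1|| = 1).

λ_1 = 16.1231,  λ_2 = 7.8769;  v_1 ≈ (0.1222, -0.9925)


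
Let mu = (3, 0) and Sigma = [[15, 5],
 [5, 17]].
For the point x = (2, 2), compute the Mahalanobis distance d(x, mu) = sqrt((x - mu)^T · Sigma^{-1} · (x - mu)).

Step 1 — centre the observation: (x - mu) = (-1, 2).

Step 2 — invert Sigma. det(Sigma) = 15·17 - (5)² = 230.
  Sigma^{-1} = (1/det) · [[d, -b], [-b, a]] = [[0.0739, -0.0217],
 [-0.0217, 0.0652]].

Step 3 — form the quadratic (x - mu)^T · Sigma^{-1} · (x - mu):
  Sigma^{-1} · (x - mu) = (-0.1174, 0.1522).
  (x - mu)^T · [Sigma^{-1} · (x - mu)] = (-1)·(-0.1174) + (2)·(0.1522) = 0.4217.

Step 4 — take square root: d = √(0.4217) ≈ 0.6494.

d(x, mu) = √(0.4217) ≈ 0.6494


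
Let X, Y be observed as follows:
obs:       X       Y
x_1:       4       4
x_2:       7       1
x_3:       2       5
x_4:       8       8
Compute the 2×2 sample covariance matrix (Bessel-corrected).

Step 1 — column means:
  mean(X) = (4 + 7 + 2 + 8) / 4 = 21/4 = 5.25
  mean(Y) = (4 + 1 + 5 + 8) / 4 = 18/4 = 4.5

Step 2 — sample covariance S[i,j] = (1/(n-1)) · Σ_k (x_{k,i} - mean_i) · (x_{k,j} - mean_j), with n-1 = 3.
  S[X,X] = ((-1.25)·(-1.25) + (1.75)·(1.75) + (-3.25)·(-3.25) + (2.75)·(2.75)) / 3 = 22.75/3 = 7.5833
  S[X,Y] = ((-1.25)·(-0.5) + (1.75)·(-3.5) + (-3.25)·(0.5) + (2.75)·(3.5)) / 3 = 2.5/3 = 0.8333
  S[Y,Y] = ((-0.5)·(-0.5) + (-3.5)·(-3.5) + (0.5)·(0.5) + (3.5)·(3.5)) / 3 = 25/3 = 8.3333

S is symmetric (S[j,i] = S[i,j]). Assembling:

S = [[7.5833, 0.8333],
 [0.8333, 8.3333]]


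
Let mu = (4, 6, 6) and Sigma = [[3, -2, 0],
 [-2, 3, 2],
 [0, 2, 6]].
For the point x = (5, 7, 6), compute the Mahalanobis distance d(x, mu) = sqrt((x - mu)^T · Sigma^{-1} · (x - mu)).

Step 1 — centre the observation: (x - mu) = (1, 1, 0).

Step 2 — invert Sigma (cofactor / det for 3×3, or solve directly):
  Sigma^{-1} = [[0.7778, 0.6667, -0.2222],
 [0.6667, 1, -0.3333],
 [-0.2222, -0.3333, 0.2778]].

Step 3 — form the quadratic (x - mu)^T · Sigma^{-1} · (x - mu):
  Sigma^{-1} · (x - mu) = (1.4444, 1.6667, -0.5556).
  (x - mu)^T · [Sigma^{-1} · (x - mu)] = (1)·(1.4444) + (1)·(1.6667) + (0)·(-0.5556) = 3.1111.

Step 4 — take square root: d = √(3.1111) ≈ 1.7638.

d(x, mu) = √(3.1111) ≈ 1.7638


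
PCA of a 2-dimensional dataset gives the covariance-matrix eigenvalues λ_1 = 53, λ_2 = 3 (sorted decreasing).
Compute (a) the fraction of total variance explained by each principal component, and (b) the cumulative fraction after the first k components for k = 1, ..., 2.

Step 1 — total variance = trace(Sigma) = Σ λ_i = 53 + 3 = 56.

Step 2 — fraction explained by component i = λ_i / Σ λ:
  PC1: 53/56 = 0.9464
  PC2: 3/56 = 0.0536

Step 3 — cumulative fraction after k components = (λ_1 + ... + λ_k) / Σ λ:
  k = 1: 53/56 = 0.9464
  k = 2: (53 + 3)/56 = 56/56 = 1

Summary (fraction, with percent):

explained: PC1 0.9464 (94.64%), PC2 0.0536 (5.36%);  cumulative: 0.9464, 1


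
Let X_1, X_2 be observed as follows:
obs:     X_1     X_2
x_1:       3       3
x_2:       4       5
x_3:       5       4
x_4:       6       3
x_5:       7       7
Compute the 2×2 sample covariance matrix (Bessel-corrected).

Step 1 — column means:
  mean(X_1) = (3 + 4 + 5 + 6 + 7) / 5 = 25/5 = 5
  mean(X_2) = (3 + 5 + 4 + 3 + 7) / 5 = 22/5 = 4.4

Step 2 — sample covariance S[i,j] = (1/(n-1)) · Σ_k (x_{k,i} - mean_i) · (x_{k,j} - mean_j), with n-1 = 4.
  S[X_1,X_1] = ((-2)·(-2) + (-1)·(-1) + (0)·(0) + (1)·(1) + (2)·(2)) / 4 = 10/4 = 2.5
  S[X_1,X_2] = ((-2)·(-1.4) + (-1)·(0.6) + (0)·(-0.4) + (1)·(-1.4) + (2)·(2.6)) / 4 = 6/4 = 1.5
  S[X_2,X_2] = ((-1.4)·(-1.4) + (0.6)·(0.6) + (-0.4)·(-0.4) + (-1.4)·(-1.4) + (2.6)·(2.6)) / 4 = 11.2/4 = 2.8

S is symmetric (S[j,i] = S[i,j]). Assembling:

S = [[2.5, 1.5],
 [1.5, 2.8]]


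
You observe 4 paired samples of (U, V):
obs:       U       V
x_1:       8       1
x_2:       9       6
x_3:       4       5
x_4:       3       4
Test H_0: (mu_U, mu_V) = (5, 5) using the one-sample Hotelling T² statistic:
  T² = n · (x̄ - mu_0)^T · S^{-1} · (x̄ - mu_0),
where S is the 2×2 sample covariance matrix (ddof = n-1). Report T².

Step 1 — sample mean vector:
  mean(U) = (8 + 9 + 4 + 3) / 4 = 24/4 = 6
  mean(V) = (1 + 6 + 5 + 4) / 4 = 16/4 = 4
  x̄ = (6, 4),  deviation x̄ - mu_0 = (6, 4) - (5, 5) = (1, -1).

Step 2 — sample covariance matrix, S[i,j] = (1/(n-1)) · Σ_k (x_{k,i} - mean_i) · (x_{k,j} - mean_j), divisor n-1 = 3:
  S[U,U] = ((2)·(2) + (3)·(3) + (-2)·(-2) + (-3)·(-3)) / 3 = 26/3 = 8.6667
  S[U,V] = ((2)·(-3) + (3)·(2) + (-2)·(1) + (-3)·(0)) / 3 = -2/3 = -0.6667
  S[V,V] = ((-3)·(-3) + (2)·(2) + (1)·(1) + (0)·(0)) / 3 = 14/3 = 4.6667
  S = [[8.6667, -0.6667],
 [-0.6667, 4.6667]].

Step 3 — invert S. det(S) = 8.6667·4.6667 - (-0.6667)² = 40.
  S^{-1} = (1/det) · [[d, -b], [-b, a]] = [[0.1167, 0.0167],
 [0.0167, 0.2167]].

Step 4 — quadratic form (x̄ - mu_0)^T · S^{-1} · (x̄ - mu_0):
  S^{-1} · (x̄ - mu_0) = (0.1, -0.2),
  (x̄ - mu_0)^T · [...] = (1)·(0.1) + (-1)·(-0.2) = 0.3.

Step 5 — scale by n: T² = 4 · 0.3 = 1.2.

T² ≈ 1.2


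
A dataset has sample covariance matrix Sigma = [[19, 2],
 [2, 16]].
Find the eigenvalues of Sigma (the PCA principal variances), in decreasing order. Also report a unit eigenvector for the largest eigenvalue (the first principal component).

Step 1 — characteristic polynomial of 2×2 Sigma:
  det(Sigma - λI) = λ² - trace · λ + det = 0.
  trace = 19 + 16 = 35, det = 19·16 - (2)² = 300.
Step 2 — discriminant:
  Δ = trace² - 4·det = 1225 - 1200 = 25.
Step 3 — eigenvalues:
  λ = (trace ± √Δ)/2 = (35 ± 5)/2,
  λ_1 = 20,  λ_2 = 15.

Step 4 — unit eigenvector for λ_1: solve (Sigma - λ_1 I)v = 0. First row:
  (19 - 20)·v_x + (2)·v_y = 0, i.e. (-1)·v_x + (2)·v_y = 0,
  so v ∝ (b, λ_1 - a) = (2, 1) = u.
  ||u|| = √((2)² + (1)²) = √(5) ≈ 2.2361,
  v_1 = u/||u|| ≈ (0.8944, 0.4472) (||v_1|| = 1).

λ_1 = 20,  λ_2 = 15;  v_1 ≈ (0.8944, 0.4472)


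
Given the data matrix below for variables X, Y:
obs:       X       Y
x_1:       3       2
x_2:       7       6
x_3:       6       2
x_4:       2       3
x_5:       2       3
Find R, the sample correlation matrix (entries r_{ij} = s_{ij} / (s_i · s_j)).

Step 1 — column means:
  mean(X) = (3 + 7 + 6 + 2 + 2) / 5 = 20/5 = 4
  mean(Y) = (2 + 6 + 2 + 3 + 3) / 5 = 16/5 = 3.2

Step 2 — sample variances and covariances s[i,j] = (1/(n-1)) · Σ_k (x_{k,i} - mean_i) · (x_{k,j} - mean_j), with n-1 = 4:
  s[X,X] = ((-1)·(-1) + (3)·(3) + (2)·(2) + (-2)·(-2) + (-2)·(-2)) / 4 = 22/4 = 5.5
  s[X,Y] = ((-1)·(-1.2) + (3)·(2.8) + (2)·(-1.2) + (-2)·(-0.2) + (-2)·(-0.2)) / 4 = 8/4 = 2
  s[Y,Y] = ((-1.2)·(-1.2) + (2.8)·(2.8) + (-1.2)·(-1.2) + (-0.2)·(-0.2) + (-0.2)·(-0.2)) / 4 = 10.8/4 = 2.7
  Sample standard deviations s_i = √(s[i,i]):
  s(X) = √(5.5) = 2.3452
  s(Y) = √(2.7) = 1.6432

Step 3 — r_{ij} = s_{ij} / (s_i · s_j):
  r[X,X] = 1 (diagonal).
  r[X,Y] = 2 / (2.3452 · 1.6432) = 2 / 3.8536 = 0.519
  r[Y,Y] = 1 (diagonal).

R is symmetric with unit diagonal. Assembling:

R = [[1, 0.519],
 [0.519, 1]]


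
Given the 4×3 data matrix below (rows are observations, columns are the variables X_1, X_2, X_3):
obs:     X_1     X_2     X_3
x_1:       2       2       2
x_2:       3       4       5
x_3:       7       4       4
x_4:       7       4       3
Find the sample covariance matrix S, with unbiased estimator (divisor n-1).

Step 1 — column means:
  mean(X_1) = (2 + 3 + 7 + 7) / 4 = 19/4 = 4.75
  mean(X_2) = (2 + 4 + 4 + 4) / 4 = 14/4 = 3.5
  mean(X_3) = (2 + 5 + 4 + 3) / 4 = 14/4 = 3.5

Step 2 — sample covariance S[i,j] = (1/(n-1)) · Σ_k (x_{k,i} - mean_i) · (x_{k,j} - mean_j), with n-1 = 3.
  S[X_1,X_1] = ((-2.75)·(-2.75) + (-1.75)·(-1.75) + (2.25)·(2.25) + (2.25)·(2.25)) / 3 = 20.75/3 = 6.9167
  S[X_1,X_2] = ((-2.75)·(-1.5) + (-1.75)·(0.5) + (2.25)·(0.5) + (2.25)·(0.5)) / 3 = 5.5/3 = 1.8333
  S[X_1,X_3] = ((-2.75)·(-1.5) + (-1.75)·(1.5) + (2.25)·(0.5) + (2.25)·(-0.5)) / 3 = 1.5/3 = 0.5
  S[X_2,X_2] = ((-1.5)·(-1.5) + (0.5)·(0.5) + (0.5)·(0.5) + (0.5)·(0.5)) / 3 = 3/3 = 1
  S[X_2,X_3] = ((-1.5)·(-1.5) + (0.5)·(1.5) + (0.5)·(0.5) + (0.5)·(-0.5)) / 3 = 3/3 = 1
  S[X_3,X_3] = ((-1.5)·(-1.5) + (1.5)·(1.5) + (0.5)·(0.5) + (-0.5)·(-0.5)) / 3 = 5/3 = 1.6667

S is symmetric (S[j,i] = S[i,j]). Assembling:

S = [[6.9167, 1.8333, 0.5],
 [1.8333, 1, 1],
 [0.5, 1, 1.6667]]


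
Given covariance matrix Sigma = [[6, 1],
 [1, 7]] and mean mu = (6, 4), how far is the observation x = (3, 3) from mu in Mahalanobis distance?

Step 1 — centre the observation: (x - mu) = (-3, -1).

Step 2 — invert Sigma. det(Sigma) = 6·7 - (1)² = 41.
  Sigma^{-1} = (1/det) · [[d, -b], [-b, a]] = [[0.1707, -0.0244],
 [-0.0244, 0.1463]].

Step 3 — form the quadratic (x - mu)^T · Sigma^{-1} · (x - mu):
  Sigma^{-1} · (x - mu) = (-0.4878, -0.0732).
  (x - mu)^T · [Sigma^{-1} · (x - mu)] = (-3)·(-0.4878) + (-1)·(-0.0732) = 1.5366.

Step 4 — take square root: d = √(1.5366) ≈ 1.2396.

d(x, mu) = √(1.5366) ≈ 1.2396


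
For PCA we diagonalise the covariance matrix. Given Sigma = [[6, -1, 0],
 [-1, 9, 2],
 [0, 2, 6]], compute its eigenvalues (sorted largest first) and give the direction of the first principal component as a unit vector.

Step 1 — characteristic polynomial p(λ) = det(λI - Sigma) = λ³ - tr·λ² + c_1·λ - det, where tr = trace, c_1 = sum of the principal 2×2 minors, det = det(Sigma):
  tr = 6 + 9 + 6 = 21,
  c_1 = (6·9 - (-1)²) + (6·6 - (0)²) + (9·6 - (2)²) = 53 + 36 + 50 = 139,
  det = 6·(9·6 - (2)²) - (-1)·((-1)·6 - (2)·(0)) + (0)·((-1)·(2) - 9·(0)) = 6·(50) - (-1)·(-6) + (0)·(-2) = 294.
  So p(λ) = λ³ - 21λ² + 139λ - 294.
Step 2 — look for an integer root (rational root theorem: any rational root is an integer divisor of 294). Testing λ = 6:
  p(6) = 216 - 756 + 834 - 294 = 0  ✓
  Dividing out (λ - 6): p(λ) = (λ - 6)(λ² - 15λ + 49).
Step 3 — remaining eigenvalues from the quadratic λ² - 15λ + 49 = 0:
  Δ = 15² - 4·49 = 225 - 196 = 29,  λ = (15 ± √29)/2 = (15 ± 5.3852)/2 ≈ 10.1926 or 4.8074.
  Sorted: λ_1 = 10.1926,  λ_2 = 6,  λ_3 = 4.8074  (check: sum = 21 = tr ✓).

Step 4 — unit eigenvector for λ_1 ≈ 10.1926: v spans the null space of (Sigma - λ_1 I), whose rows are
  r_1 = (-4.1926, -1, 0),  r_2 = (-1, -1.1926, 2),  r_3 = (0, 2, -4.1926).
  v is orthogonal to every row, so take v ∝ r_1 × r_2 = ((-1)·(2) - (0)·(-1.1926), (0)·(-1) - (-4.1926)·(2), (-4.1926)·(-1.1926) - (-1)·(-1)) ≈ (-2, 8.3852, 4).
  Rescale (multiply by -1 so the first nonzero entry is positive): u = (2, -8.3852, -4).
  ||u|| = √((2)² + (-8.3852)² + (-4)²) = √(90.311) ≈ 9.5032,  v_1 = u/||u|| ≈ (0.2105, -0.8824, -0.4209) (||v_1|| = 1).

λ_1 = 10.1926,  λ_2 = 6,  λ_3 = 4.8074;  v_1 ≈ (0.2105, -0.8824, -0.4209)
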